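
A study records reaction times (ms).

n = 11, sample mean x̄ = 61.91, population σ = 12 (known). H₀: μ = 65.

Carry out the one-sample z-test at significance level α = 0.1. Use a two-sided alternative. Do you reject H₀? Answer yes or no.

reject H₀: no

SE = σ/√n = 12/√11 = 3.6181
z = (x̄−μ₀)/SE = (61.91−65)/3.6181 = -0.8540
p-value (two-sided) = 0.39309
At α=0.1: p ≥ α → fail to reject H₀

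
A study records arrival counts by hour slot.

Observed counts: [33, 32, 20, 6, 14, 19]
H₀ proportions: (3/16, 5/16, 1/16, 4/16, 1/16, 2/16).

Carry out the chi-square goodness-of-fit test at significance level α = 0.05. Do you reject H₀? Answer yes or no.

reject H₀: yes

n = 124; E_i = n·p_i = [23.25, 38.75, 7.75, 31.00, 7.75, 15.50]
χ² = (33−23.25)²/23.25 + (32−38.75)²/38.75 + (20−7.75)²/7.75 + (6−31.00)²/31.00 + (14−7.75)²/7.75 + (19−15.50)²/15.50 = 50.6194
df = 5
p-value (upper-tail) = 0.00000
At α=0.05: p < α → reject H₀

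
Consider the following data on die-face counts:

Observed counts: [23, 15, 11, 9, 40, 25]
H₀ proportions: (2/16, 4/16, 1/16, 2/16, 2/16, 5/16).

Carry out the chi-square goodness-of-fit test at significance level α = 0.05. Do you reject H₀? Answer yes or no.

n = 123; E_i = n·p_i = [15.38, 30.75, 7.69, 15.38, 15.38, 38.44]
χ² = (23−15.38)²/15.38 + (15−30.75)²/30.75 + (11−7.69)²/7.69 + (9−15.38)²/15.38 + (40−15.38)²/15.38 + (25−38.44)²/38.44 = 60.0569
df = 5
p-value (upper-tail) = 0.00000
At α=0.05: p < α → reject H₀

reject H₀: yes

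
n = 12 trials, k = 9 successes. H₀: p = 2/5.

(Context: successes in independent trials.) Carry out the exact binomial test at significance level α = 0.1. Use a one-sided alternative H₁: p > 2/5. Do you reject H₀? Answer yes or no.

Exact binomial: n=12, k=9, p₀=2/5=0.4000
P(X≥9) from Σ C(n,i)·p₀^i·(1−p₀)^(n−i)
p-value (one-sided, H₁ greater) = 0.01527
At α=0.1: p < α → reject H₀

reject H₀: yes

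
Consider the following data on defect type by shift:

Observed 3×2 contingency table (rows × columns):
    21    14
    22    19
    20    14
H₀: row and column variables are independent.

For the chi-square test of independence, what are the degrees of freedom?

degrees of freedom = 2

df = (r−1)(c−1) = (3−1)·(2−1) = 2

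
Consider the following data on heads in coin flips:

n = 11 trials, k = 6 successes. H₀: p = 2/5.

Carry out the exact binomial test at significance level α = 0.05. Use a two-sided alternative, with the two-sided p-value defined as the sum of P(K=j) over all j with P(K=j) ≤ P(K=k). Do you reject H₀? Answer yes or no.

reject H₀: no

Exact binomial: n=11, k=6, p₀=2/5=0.4000
P(X=j) = C(n,j)·p₀^j·(1−p₀)^(n−j); p = Σ P(X=j) over j with P(X=j) ≤ P(X=6)
p-value (two-sided) = 0.36542
At α=0.05: p ≥ α → fail to reject H₀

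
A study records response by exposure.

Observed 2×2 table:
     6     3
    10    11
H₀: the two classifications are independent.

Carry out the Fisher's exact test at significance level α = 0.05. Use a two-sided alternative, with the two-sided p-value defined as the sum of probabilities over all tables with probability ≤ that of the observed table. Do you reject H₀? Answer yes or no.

Margins: r₁=9, r₂=21, c₁=16, c₂=14, n=30
p_obs = C(9,6)·C(21,10)/C(30,16); sum pmf over tables with pmf ≤ p_obs
p-value (two-sided) = 0.43972
At α=0.05: p ≥ α → fail to reject H₀

reject H₀: no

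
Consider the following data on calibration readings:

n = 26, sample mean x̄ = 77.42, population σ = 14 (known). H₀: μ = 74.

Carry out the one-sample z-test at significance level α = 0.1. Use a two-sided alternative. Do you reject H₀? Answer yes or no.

reject H₀: no

SE = σ/√n = 14/√26 = 2.7456
z = (x̄−μ₀)/SE = (77.42−74)/2.7456 = 1.2456
p-value (two-sided) = 0.21290
At α=0.1: p ≥ α → fail to reject H₀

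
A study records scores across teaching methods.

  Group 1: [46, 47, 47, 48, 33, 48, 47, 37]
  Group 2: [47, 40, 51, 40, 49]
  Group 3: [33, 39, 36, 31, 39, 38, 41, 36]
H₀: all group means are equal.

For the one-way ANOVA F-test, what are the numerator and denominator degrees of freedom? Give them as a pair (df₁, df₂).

degrees of freedom = [2, 18]

k = 3 groups, N = 21 total
df = (k−1, N−k) = (3−1, 21−3) = (2, 18)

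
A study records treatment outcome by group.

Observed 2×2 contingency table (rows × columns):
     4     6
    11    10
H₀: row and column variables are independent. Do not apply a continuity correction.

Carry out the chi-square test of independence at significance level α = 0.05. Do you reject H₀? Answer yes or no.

reject H₀: no

Row totals [10, 21], col totals [15, 16], n=31
χ² = (4−4.84)²/4.84 + (6−5.16)²/5.16 + (11−10.16)²/10.16 + (10−10.84)²/10.84 = 0.4158
df = 1
p-value (upper-tail) = 0.51904
At α=0.05: p ≥ α → fail to reject H₀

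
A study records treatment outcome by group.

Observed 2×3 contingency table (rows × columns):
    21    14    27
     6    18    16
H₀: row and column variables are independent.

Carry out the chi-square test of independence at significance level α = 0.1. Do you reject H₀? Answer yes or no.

reject H₀: yes

Row totals [62, 40], col totals [27, 32, 43], n=102
χ² = (21−16.41)²/16.41 + (14−19.45)²/19.45 + (27−26.14)²/26.14 + (6−10.59)²/10.59 + (18−12.55)²/12.55 + (16−16.86)²/16.86 = 7.2389
df = 2
p-value (upper-tail) = 0.02680
At α=0.1: p < α → reject H₀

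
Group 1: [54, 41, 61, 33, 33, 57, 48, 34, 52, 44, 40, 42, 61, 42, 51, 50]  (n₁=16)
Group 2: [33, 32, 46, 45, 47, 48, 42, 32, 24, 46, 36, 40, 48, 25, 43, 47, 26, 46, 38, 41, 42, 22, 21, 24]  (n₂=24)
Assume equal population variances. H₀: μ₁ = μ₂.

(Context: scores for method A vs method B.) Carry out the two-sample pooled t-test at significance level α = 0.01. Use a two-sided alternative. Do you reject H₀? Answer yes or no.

x̄₁=46.438, s₁=9.281, n₁=16
x̄₂=37.250, s₂=9.349, n₂=24
s_p² = [15·9.281² + 23·9.349²]/38 = 86.9063
SE = √(s_p²·(1/16+1/24)) = 3.0088
t = (46.438−37.250)/3.0088 = 3.0536
df = 38
p-value (two-sided) = 0.00412
At α=0.01: p < α → reject H₀

reject H₀: yes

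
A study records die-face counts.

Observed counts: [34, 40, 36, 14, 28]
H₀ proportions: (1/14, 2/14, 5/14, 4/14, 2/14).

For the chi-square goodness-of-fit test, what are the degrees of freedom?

df = k − 1 = 5 − 1 = 4

degrees of freedom = 4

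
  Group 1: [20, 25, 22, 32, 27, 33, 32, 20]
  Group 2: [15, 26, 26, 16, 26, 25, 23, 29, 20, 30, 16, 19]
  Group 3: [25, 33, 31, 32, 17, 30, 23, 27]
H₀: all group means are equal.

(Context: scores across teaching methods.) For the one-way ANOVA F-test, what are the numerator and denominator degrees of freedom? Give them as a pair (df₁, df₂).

degrees of freedom = [2, 25]

k = 3 groups, N = 28 total
df = (k−1, N−k) = (3−1, 28−3) = (2, 25)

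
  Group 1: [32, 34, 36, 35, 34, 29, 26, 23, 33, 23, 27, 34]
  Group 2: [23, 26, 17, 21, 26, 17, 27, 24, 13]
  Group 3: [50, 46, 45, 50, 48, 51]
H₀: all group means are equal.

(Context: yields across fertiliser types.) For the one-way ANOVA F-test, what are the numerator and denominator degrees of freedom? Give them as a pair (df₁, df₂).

degrees of freedom = [2, 24]

k = 3 groups, N = 27 total
df = (k−1, N−k) = (3−1, 27−3) = (2, 24)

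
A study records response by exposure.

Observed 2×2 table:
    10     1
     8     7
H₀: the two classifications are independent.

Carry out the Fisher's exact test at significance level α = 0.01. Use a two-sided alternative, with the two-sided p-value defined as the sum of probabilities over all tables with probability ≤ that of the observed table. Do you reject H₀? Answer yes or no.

Margins: r₁=11, r₂=15, c₁=18, c₂=8, n=26
p_obs = C(11,10)·C(15,8)/C(26,18); sum pmf over tables with pmf ≤ p_obs
p-value (two-sided) = 0.08375
At α=0.01: p ≥ α → fail to reject H₀

reject H₀: no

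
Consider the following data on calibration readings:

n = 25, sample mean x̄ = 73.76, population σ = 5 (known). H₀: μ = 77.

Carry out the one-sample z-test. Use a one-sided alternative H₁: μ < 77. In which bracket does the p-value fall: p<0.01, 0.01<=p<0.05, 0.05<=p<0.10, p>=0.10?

SE = σ/√n = 5/√25 = 1.0000
z = (x̄−μ₀)/SE = (73.76−77)/1.0000 = -3.2400
p-value (one-sided, H₁ less) = 0.00060
→ bracket: p<0.01

p-value bracket: p<0.01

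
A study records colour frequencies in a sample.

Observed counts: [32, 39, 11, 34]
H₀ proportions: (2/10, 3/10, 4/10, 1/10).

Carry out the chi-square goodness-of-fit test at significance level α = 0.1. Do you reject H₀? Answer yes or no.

n = 116; E_i = n·p_i = [23.20, 34.80, 46.40, 11.60]
χ² = (32−23.20)²/23.20 + (39−34.80)²/34.80 + (11−46.40)²/46.40 + (34−11.60)²/11.60 = 74.1078
df = 3
p-value (upper-tail) = 0.00000
At α=0.1: p < α → reject H₀

reject H₀: yes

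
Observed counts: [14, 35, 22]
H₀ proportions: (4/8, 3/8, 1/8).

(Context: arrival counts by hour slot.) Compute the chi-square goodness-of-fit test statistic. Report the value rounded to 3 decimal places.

n = 71; E_i = n·p_i = [35.50, 26.62, 8.88]
χ² = (14−35.50)²/35.50 + (35−26.62)²/26.62 + (22−8.88)²/8.88 = 35.0657
df = 2

test statistic = 35.066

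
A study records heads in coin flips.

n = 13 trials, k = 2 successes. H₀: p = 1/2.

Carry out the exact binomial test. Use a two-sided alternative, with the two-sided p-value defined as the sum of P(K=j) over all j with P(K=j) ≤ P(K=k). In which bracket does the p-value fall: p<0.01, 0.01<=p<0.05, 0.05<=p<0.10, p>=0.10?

p-value bracket: 0.01<=p<0.05

Exact binomial: n=13, k=2, p₀=1/2=0.5000
P(X=j) = C(n,j)·p₀^j·(1−p₀)^(n−j); p = Σ P(X=j) over j with P(X=j) ≤ P(X=2)
p-value (two-sided) = 0.02246
→ bracket: 0.01<=p<0.05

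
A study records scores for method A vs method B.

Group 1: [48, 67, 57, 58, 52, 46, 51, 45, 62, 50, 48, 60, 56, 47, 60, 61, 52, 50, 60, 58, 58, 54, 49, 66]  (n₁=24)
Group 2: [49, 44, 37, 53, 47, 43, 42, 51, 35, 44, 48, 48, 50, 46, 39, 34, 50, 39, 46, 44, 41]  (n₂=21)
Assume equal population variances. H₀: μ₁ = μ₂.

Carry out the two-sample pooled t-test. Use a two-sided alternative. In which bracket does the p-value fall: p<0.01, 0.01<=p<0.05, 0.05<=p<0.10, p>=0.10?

p-value bracket: p<0.01

x̄₁=54.792, s₁=6.324, n₁=24
x̄₂=44.286, s₂=5.331, n₂=21
s_p² = [23·6.324² + 20·5.331²]/43 = 34.6103
SE = √(s_p²·(1/24+1/21)) = 1.7579
t = (54.792−44.286)/1.7579 = 5.9764
df = 43
p-value (two-sided) = 0.00000
→ bracket: p<0.01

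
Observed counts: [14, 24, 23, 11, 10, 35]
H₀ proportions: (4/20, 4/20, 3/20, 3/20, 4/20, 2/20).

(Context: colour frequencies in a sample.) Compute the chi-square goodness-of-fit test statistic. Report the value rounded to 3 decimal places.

n = 117; E_i = n·p_i = [23.40, 23.40, 17.55, 17.55, 23.40, 11.70]
χ² = (14−23.40)²/23.40 + (24−23.40)²/23.40 + (23−17.55)²/17.55 + (11−17.55)²/17.55 + (10−23.40)²/23.40 + (35−11.70)²/11.70 = 62.0028
df = 5

test statistic = 62.003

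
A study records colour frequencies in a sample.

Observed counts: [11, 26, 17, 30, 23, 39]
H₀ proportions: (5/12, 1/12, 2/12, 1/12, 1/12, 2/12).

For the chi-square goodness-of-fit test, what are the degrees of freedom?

degrees of freedom = 5

df = k − 1 = 6 − 1 = 5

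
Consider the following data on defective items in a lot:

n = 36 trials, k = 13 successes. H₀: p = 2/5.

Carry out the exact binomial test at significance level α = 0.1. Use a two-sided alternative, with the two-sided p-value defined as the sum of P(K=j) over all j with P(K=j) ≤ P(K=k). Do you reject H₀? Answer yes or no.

Exact binomial: n=36, k=13, p₀=2/5=0.4000
P(X=j) = C(n,j)·p₀^j·(1−p₀)^(n−j); p = Σ P(X=j) over j with P(X=j) ≤ P(X=13)
p-value (two-sided) = 0.73472
At α=0.1: p ≥ α → fail to reject H₀

reject H₀: no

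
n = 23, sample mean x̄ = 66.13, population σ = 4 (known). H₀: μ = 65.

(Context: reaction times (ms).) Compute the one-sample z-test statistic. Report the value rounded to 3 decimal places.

test statistic = 1.355

SE = σ/√n = 4/√23 = 0.8341
z = (x̄−μ₀)/SE = (66.13−65)/0.8341 = 1.3548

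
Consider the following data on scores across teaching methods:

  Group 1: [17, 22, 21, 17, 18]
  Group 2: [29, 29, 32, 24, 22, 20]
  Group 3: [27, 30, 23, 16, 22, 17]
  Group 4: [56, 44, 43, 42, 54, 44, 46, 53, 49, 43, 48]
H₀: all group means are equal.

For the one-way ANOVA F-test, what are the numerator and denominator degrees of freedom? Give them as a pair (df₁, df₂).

k = 4 groups, N = 28 total
df = (k−1, N−k) = (4−1, 28−4) = (3, 24)

degrees of freedom = [3, 24]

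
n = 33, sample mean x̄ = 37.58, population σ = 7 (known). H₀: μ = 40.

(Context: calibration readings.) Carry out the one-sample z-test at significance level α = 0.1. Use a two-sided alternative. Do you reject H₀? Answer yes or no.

reject H₀: yes

SE = σ/√n = 7/√33 = 1.2185
z = (x̄−μ₀)/SE = (37.58−40)/1.2185 = -1.9860
p-value (two-sided) = 0.04704
At α=0.1: p < α → reject H₀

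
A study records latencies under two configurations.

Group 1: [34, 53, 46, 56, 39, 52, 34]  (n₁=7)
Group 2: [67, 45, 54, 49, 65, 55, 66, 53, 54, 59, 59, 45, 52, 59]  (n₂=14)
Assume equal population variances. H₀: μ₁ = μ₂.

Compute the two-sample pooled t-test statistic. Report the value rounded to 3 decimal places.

test statistic = -3.033

x̄₁=44.857, s₁=9.245, n₁=7
x̄₂=55.857, s₂=7.091, n₂=14
s_p² = [6·9.245² + 13·7.091²]/19 = 61.3985
SE = √(s_p²·(1/7+1/14)) = 3.6272
t = (44.857−55.857)/3.6272 = -3.0326
df = 19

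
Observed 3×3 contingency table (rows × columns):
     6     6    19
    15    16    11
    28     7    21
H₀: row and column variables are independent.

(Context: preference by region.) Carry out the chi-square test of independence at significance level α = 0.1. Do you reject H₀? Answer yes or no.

reject H₀: yes

Row totals [31, 42, 56], col totals [49, 29, 51], n=129
χ² = (6−11.78)²/11.78 + (6−6.97)²/6.97 + (19−12.26)²/12.26 + (15−15.95)²/15.95 + (16−9.44)²/9.44 + (11−16.60)²/16.60 + (28−21.27)²/21.27 + (7−12.59)²/12.59 + (21−22.14)²/22.14 = 17.8508
df = 4
p-value (upper-tail) = 0.00132
At α=0.1: p < α → reject H₀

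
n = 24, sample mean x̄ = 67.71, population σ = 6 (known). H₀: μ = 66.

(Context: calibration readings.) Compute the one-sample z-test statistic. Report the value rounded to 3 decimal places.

test statistic = 1.396

SE = σ/√n = 6/√24 = 1.2247
z = (x̄−μ₀)/SE = (67.71−66)/1.2247 = 1.3962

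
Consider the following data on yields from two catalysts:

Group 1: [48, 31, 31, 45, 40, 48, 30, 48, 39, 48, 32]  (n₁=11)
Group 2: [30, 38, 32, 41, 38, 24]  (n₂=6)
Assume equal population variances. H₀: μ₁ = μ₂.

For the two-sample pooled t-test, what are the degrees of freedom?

degrees of freedom = 15

df = n₁ + n₂ − 2 = 11 + 6 − 2 = 15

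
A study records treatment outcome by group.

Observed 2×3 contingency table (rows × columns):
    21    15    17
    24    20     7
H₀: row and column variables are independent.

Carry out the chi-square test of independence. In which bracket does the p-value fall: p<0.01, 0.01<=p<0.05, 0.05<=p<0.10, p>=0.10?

p-value bracket: 0.05<=p<0.10

Row totals [53, 51], col totals [45, 35, 24], n=104
χ² = (21−22.93)²/22.93 + (15−17.84)²/17.84 + (17−12.23)²/12.23 + (24−22.07)²/22.07 + (20−17.16)²/17.16 + (7−11.77)²/11.77 = 5.0444
df = 2
p-value (upper-tail) = 0.08028
→ bracket: 0.05<=p<0.10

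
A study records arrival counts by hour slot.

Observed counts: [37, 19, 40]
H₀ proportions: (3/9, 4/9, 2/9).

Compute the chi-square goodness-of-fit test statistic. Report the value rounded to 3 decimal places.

test statistic = 30.242

n = 96; E_i = n·p_i = [32.00, 42.67, 21.33]
χ² = (37−32.00)²/32.00 + (19−42.67)²/42.67 + (40−21.33)²/21.33 = 30.2422
df = 2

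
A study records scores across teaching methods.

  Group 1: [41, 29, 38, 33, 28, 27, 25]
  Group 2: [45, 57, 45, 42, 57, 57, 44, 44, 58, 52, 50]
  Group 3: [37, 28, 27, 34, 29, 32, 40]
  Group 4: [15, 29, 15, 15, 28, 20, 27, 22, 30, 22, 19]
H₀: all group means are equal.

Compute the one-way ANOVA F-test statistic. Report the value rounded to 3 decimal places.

Group means [31.57, 50.09, 32.43, 22.00], grand mean 34.472
SSB = Σnᵢ(x̄ᵢ−x̄)² = 4482.635; SSW = ΣΣ(x−x̄ᵢ)² = 1092.338
MSB = 4482.635/3 = 1494.2115; MSW = 1092.338/32 = 34.1356
F = MSB/MSW = 43.7729
df = (3, 32)

test statistic = 43.773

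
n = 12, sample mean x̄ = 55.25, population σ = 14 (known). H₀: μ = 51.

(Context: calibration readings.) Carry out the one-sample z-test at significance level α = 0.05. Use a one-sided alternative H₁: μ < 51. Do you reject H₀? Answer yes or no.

reject H₀: no

SE = σ/√n = 14/√12 = 4.0415
z = (x̄−μ₀)/SE = (55.25−51)/4.0415 = 1.0516
p-value (one-sided, H₁ less) = 0.85351
At α=0.05: p ≥ α → fail to reject H₀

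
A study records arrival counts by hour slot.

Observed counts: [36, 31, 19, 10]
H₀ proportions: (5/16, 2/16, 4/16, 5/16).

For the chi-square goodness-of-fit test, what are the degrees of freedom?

df = k − 1 = 4 − 1 = 3

degrees of freedom = 3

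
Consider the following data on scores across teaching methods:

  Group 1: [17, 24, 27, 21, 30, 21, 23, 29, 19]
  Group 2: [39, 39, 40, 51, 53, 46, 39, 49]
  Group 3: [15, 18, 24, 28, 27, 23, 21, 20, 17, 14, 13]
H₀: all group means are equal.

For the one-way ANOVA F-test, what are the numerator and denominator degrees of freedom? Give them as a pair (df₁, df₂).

k = 3 groups, N = 28 total
df = (k−1, N−k) = (3−1, 28−3) = (2, 25)

degrees of freedom = [2, 25]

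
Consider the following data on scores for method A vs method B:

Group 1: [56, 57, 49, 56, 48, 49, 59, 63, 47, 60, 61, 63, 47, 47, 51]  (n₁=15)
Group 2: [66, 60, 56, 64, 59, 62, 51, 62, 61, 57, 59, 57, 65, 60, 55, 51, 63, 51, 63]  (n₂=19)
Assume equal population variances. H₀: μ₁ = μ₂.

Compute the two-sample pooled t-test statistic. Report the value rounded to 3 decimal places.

test statistic = -2.618

x̄₁=54.200, s₁=6.155, n₁=15
x̄₂=59.053, s₂=4.660, n₂=19
s_p² = [14·6.155² + 18·4.660²]/32 = 28.7921
SE = √(s_p²·(1/15+1/19)) = 1.8533
t = (54.200−59.053)/1.8533 = -2.6183
df = 32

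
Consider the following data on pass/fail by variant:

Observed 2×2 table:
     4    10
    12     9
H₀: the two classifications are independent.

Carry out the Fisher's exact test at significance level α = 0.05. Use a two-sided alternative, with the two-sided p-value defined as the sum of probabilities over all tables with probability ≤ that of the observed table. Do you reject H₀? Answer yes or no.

reject H₀: no

Margins: r₁=14, r₂=21, c₁=16, c₂=19, n=35
p_obs = C(14,4)·C(21,12)/C(35,16); sum pmf over tables with pmf ≤ p_obs
p-value (two-sided) = 0.16619
At α=0.05: p ≥ α → fail to reject H₀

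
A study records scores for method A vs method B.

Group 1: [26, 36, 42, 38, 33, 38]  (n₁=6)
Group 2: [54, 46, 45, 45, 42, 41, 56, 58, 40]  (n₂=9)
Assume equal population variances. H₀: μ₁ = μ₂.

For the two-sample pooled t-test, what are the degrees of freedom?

degrees of freedom = 13

df = n₁ + n₂ − 2 = 6 + 9 − 2 = 13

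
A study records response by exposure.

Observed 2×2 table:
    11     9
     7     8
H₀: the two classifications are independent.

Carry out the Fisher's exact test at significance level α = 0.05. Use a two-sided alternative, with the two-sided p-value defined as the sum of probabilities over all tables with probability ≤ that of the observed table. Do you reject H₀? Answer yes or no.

reject H₀: no

Margins: r₁=20, r₂=15, c₁=18, c₂=17, n=35
p_obs = C(20,11)·C(15,7)/C(35,18); sum pmf over tables with pmf ≤ p_obs
p-value (two-sided) = 0.73799
At α=0.05: p ≥ α → fail to reject H₀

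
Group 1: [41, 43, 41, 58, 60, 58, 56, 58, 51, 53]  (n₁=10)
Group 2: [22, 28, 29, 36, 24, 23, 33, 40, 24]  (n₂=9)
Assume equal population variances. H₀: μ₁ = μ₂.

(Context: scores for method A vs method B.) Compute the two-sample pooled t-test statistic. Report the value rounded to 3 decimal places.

x̄₁=51.900, s₁=7.549, n₁=10
x̄₂=28.778, s₂=6.340, n₂=9
s_p² = [9·7.549² + 8·6.340²]/17 = 49.0856
SE = √(s_p²·(1/10+1/9)) = 3.2191
t = (51.900−28.778)/3.2191 = 7.1829
df = 17

test statistic = 7.183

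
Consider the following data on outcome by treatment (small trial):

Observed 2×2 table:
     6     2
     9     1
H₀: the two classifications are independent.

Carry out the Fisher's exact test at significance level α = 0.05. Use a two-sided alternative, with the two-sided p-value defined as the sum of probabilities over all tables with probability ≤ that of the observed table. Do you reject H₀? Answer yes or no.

reject H₀: no

Margins: r₁=8, r₂=10, c₁=15, c₂=3, n=18
p_obs = C(8,6)·C(10,9)/C(18,15); sum pmf over tables with pmf ≤ p_obs
p-value (two-sided) = 0.55882
At α=0.05: p ≥ α → fail to reject H₀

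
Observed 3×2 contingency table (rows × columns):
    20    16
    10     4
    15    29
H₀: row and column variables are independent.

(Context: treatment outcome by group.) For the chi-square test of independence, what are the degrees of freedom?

df = (r−1)(c−1) = (3−1)·(2−1) = 2

degrees of freedom = 2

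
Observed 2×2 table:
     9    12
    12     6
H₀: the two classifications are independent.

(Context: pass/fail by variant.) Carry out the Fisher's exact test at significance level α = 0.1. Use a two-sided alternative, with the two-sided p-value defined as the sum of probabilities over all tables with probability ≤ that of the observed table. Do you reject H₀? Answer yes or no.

reject H₀: no

Margins: r₁=21, r₂=18, c₁=21, c₂=18, n=39
p_obs = C(21,9)·C(18,12)/C(39,21); sum pmf over tables with pmf ≤ p_obs
p-value (two-sided) = 0.20053
At α=0.1: p ≥ α → fail to reject H₀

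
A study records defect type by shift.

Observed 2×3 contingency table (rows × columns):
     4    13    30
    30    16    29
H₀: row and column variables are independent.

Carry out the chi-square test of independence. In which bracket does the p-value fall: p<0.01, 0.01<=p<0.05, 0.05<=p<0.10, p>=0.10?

p-value bracket: p<0.01

Row totals [47, 75], col totals [34, 29, 59], n=122
χ² = (4−13.10)²/13.10 + (13−11.17)²/11.17 + (30−22.73)²/22.73 + (30−20.90)²/20.90 + (16−17.83)²/17.83 + (29−36.27)²/36.27 = 14.5498
df = 2
p-value (upper-tail) = 0.00069
→ bracket: p<0.01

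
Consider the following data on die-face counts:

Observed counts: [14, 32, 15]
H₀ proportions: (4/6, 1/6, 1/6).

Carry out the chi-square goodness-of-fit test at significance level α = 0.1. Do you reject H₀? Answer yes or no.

reject H₀: yes

n = 61; E_i = n·p_i = [40.67, 10.17, 10.17]
χ² = (14−40.67)²/40.67 + (32−10.17)²/10.17 + (15−10.17)²/10.17 = 66.6721
df = 2
p-value (upper-tail) = 0.00000
At α=0.1: p < α → reject H₀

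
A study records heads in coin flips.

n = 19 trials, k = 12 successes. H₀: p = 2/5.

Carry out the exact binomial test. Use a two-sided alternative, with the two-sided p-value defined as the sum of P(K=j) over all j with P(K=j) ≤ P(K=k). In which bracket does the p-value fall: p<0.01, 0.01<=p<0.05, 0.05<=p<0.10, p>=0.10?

Exact binomial: n=19, k=12, p₀=2/5=0.4000
P(X=j) = C(n,j)·p₀^j·(1−p₀)^(n−j); p = Σ P(X=j) over j with P(X=j) ≤ P(X=12)
p-value (two-sided) = 0.05819
→ bracket: 0.05<=p<0.10

p-value bracket: 0.05<=p<0.10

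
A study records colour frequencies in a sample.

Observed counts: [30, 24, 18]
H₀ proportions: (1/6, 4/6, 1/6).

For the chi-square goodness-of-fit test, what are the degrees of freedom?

df = k − 1 = 3 − 1 = 2

degrees of freedom = 2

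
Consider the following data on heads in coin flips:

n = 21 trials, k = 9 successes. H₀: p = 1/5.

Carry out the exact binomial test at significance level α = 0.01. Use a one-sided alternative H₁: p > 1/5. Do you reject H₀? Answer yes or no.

Exact binomial: n=21, k=9, p₀=1/5=0.2000
P(X≥9) from Σ C(n,i)·p₀^i·(1−p₀)^(n−i)
p-value (one-sided, H₁ greater) = 0.01441
At α=0.01: p ≥ α → fail to reject H₀

reject H₀: no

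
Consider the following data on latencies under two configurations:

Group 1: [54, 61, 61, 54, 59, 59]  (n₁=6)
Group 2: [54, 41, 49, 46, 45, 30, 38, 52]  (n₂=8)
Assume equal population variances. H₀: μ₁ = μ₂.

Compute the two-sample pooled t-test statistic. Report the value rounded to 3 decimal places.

x̄₁=58.000, s₁=3.225, n₁=6
x̄₂=44.375, s₂=7.873, n₂=8
s_p² = [5·3.225² + 7·7.873²]/12 = 40.4896
SE = √(s_p²·(1/6+1/8)) = 3.4365
t = (58.000−44.375)/3.4365 = 3.9648
df = 12

test statistic = 3.965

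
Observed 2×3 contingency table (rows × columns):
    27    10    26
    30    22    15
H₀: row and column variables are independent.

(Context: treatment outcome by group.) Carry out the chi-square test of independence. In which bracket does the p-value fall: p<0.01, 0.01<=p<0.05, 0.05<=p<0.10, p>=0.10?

p-value bracket: 0.01<=p<0.05

Row totals [63, 67], col totals [57, 32, 41], n=130
χ² = (27−27.62)²/27.62 + (10−15.51)²/15.51 + (26−19.87)²/19.87 + (30−29.38)²/29.38 + (22−16.49)²/16.49 + (15−21.13)²/21.13 = 7.4931
df = 2
p-value (upper-tail) = 0.02360
→ bracket: 0.01<=p<0.05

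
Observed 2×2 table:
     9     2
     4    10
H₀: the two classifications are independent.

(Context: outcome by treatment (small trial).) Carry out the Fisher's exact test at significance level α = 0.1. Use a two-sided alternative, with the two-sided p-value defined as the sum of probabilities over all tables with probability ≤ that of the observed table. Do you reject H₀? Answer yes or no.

Margins: r₁=11, r₂=14, c₁=13, c₂=12, n=25
p_obs = C(11,9)·C(14,4)/C(25,13); sum pmf over tables with pmf ≤ p_obs
p-value (two-sided) = 0.01542
At α=0.1: p < α → reject H₀

reject H₀: yes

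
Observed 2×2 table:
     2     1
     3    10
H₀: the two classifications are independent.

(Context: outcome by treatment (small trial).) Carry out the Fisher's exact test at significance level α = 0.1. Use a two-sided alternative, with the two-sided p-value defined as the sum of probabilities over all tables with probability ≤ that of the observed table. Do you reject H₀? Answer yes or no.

reject H₀: no

Margins: r₁=3, r₂=13, c₁=5, c₂=11, n=16
p_obs = C(3,2)·C(13,3)/C(16,5); sum pmf over tables with pmf ≤ p_obs
p-value (two-sided) = 0.21429
At α=0.1: p ≥ α → fail to reject H₀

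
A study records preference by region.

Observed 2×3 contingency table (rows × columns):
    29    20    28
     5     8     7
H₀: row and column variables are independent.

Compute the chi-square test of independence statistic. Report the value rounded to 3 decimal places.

Row totals [77, 20], col totals [34, 28, 35], n=97
χ² = (29−26.99)²/26.99 + (20−22.23)²/22.23 + (28−27.78)²/27.78 + (5−7.01)²/7.01 + (8−5.77)²/5.77 + (7−7.22)²/7.22 = 1.8164
df = 2

test statistic = 1.816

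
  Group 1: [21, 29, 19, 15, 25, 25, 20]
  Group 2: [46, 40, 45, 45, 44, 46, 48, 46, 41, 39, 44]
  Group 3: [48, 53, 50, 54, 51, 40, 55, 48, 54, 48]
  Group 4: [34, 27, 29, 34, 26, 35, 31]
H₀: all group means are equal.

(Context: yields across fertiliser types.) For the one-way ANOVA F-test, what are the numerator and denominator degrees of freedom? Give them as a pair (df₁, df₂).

k = 4 groups, N = 35 total
df = (k−1, N−k) = (4−1, 35−4) = (3, 31)

degrees of freedom = [3, 31]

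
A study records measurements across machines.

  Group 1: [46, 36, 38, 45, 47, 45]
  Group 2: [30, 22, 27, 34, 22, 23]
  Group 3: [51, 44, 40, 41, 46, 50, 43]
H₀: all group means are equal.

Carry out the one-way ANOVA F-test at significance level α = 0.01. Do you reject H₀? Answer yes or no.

Group means [42.83, 26.33, 45.00], grand mean 38.421
SSB = Σnᵢ(x̄ᵢ−x̄)² = 1296.465; SSW = ΣΣ(x−x̄ᵢ)² = 336.167
MSB = 1296.465/2 = 648.2325; MSW = 336.167/16 = 21.0104
F = MSB/MSW = 30.8529
df = (2, 16)
p-value (upper-tail) = 0.00000
At α=0.01: p < α → reject H₀

reject H₀: yes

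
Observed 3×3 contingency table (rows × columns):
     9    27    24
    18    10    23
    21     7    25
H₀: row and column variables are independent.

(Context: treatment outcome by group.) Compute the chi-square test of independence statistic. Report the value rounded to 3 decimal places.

test statistic = 19.142

Row totals [60, 51, 53], col totals [48, 44, 72], n=164
χ² = (9−17.56)²/17.56 + (27−16.10)²/16.10 + (24−26.34)²/26.34 + (18−14.93)²/14.93 + (10−13.68)²/13.68 + (23−22.39)²/22.39 + (21−15.51)²/15.51 + (7−14.22)²/14.22 + (25−23.27)²/23.27 = 19.1420
df = 4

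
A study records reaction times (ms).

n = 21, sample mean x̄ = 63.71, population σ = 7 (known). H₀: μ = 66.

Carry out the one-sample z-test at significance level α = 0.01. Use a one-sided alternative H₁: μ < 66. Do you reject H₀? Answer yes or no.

SE = σ/√n = 7/√21 = 1.5275
z = (x̄−μ₀)/SE = (63.71−66)/1.5275 = -1.4992
p-value (one-sided, H₁ less) = 0.06692
At α=0.01: p ≥ α → fail to reject H₀

reject H₀: no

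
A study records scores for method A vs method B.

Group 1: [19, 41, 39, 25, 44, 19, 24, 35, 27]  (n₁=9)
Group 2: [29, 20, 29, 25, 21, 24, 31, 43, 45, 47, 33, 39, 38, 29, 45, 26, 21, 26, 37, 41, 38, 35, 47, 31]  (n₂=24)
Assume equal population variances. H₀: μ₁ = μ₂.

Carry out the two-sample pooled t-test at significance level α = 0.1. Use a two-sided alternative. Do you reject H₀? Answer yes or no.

reject H₀: no

x̄₁=30.333, s₁=9.579, n₁=9
x̄₂=33.333, s₂=8.606, n₂=24
s_p² = [8·9.579² + 23·8.606²]/31 = 78.6237
SE = √(s_p²·(1/9+1/24)) = 3.4658
t = (30.333−33.333)/3.4658 = -0.8656
df = 31
p-value (two-sided) = 0.39336
At α=0.1: p ≥ α → fail to reject H₀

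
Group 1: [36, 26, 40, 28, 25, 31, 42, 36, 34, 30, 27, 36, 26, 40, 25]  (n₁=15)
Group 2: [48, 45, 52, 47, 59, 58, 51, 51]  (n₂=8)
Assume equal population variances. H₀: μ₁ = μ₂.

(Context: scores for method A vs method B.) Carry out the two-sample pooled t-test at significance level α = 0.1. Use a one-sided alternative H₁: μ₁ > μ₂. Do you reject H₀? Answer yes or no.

x̄₁=32.133, s₁=5.951, n₁=15
x̄₂=51.375, s₂=4.984, n₂=8
s_p² = [14·5.951² + 7·4.984²]/21 = 31.8861
SE = √(s_p²·(1/15+1/8)) = 2.4721
t = (32.133−51.375)/2.4721 = -7.7834
df = 21
p-value (one-sided, H₁ greater) = 1.00000
At α=0.1: p ≥ α → fail to reject H₀

reject H₀: no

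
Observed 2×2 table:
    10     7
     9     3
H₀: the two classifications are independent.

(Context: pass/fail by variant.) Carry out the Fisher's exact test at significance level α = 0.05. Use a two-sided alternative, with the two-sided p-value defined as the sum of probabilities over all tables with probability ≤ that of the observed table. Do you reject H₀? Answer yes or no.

reject H₀: no

Margins: r₁=17, r₂=12, c₁=19, c₂=10, n=29
p_obs = C(17,10)·C(12,9)/C(29,19); sum pmf over tables with pmf ≤ p_obs
p-value (two-sided) = 0.44948
At α=0.05: p ≥ α → fail to reject H₀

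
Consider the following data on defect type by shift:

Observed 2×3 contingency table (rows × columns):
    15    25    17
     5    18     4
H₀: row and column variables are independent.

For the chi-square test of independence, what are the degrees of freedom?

degrees of freedom = 2

df = (r−1)(c−1) = (2−1)·(3−1) = 2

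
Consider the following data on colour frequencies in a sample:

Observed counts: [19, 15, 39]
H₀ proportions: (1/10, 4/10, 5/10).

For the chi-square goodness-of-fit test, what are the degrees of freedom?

degrees of freedom = 2

df = k − 1 = 3 − 1 = 2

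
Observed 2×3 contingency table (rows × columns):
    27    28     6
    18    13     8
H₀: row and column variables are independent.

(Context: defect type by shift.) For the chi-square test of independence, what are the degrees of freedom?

degrees of freedom = 2

df = (r−1)(c−1) = (2−1)·(3−1) = 2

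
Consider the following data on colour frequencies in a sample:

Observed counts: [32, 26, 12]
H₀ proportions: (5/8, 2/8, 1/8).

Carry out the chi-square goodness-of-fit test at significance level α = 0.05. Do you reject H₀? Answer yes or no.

n = 70; E_i = n·p_i = [43.75, 17.50, 8.75]
χ² = (32−43.75)²/43.75 + (26−17.50)²/17.50 + (12−8.75)²/8.75 = 8.4914
df = 2
p-value (upper-tail) = 0.01433
At α=0.05: p < α → reject H₀

reject H₀: yes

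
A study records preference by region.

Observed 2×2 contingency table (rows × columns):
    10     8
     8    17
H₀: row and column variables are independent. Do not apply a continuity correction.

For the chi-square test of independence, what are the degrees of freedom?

df = (r−1)(c−1) = (2−1)·(2−1) = 1

degrees of freedom = 1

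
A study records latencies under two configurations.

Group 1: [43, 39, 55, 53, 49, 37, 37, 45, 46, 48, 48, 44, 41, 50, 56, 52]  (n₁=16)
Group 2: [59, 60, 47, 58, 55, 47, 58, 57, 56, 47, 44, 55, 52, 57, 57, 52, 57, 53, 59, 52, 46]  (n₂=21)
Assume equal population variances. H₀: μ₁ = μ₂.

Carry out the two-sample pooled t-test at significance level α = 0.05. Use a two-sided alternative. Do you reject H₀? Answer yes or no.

x̄₁=46.438, s₁=6.033, n₁=16
x̄₂=53.714, s₂=4.911, n₂=21
s_p² = [15·6.033² + 20·4.911²]/35 = 29.3778
SE = √(s_p²·(1/16+1/21)) = 1.7986
t = (46.438−53.714)/1.7986 = -4.0457
df = 35
p-value (two-sided) = 0.00027
At α=0.05: p < α → reject H₀

reject H₀: yes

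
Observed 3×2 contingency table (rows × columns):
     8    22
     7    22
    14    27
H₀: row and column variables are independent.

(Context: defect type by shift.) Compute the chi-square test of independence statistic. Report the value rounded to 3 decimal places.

Row totals [30, 29, 41], col totals [29, 71], n=100
χ² = (8−8.70)²/8.70 + (22−21.30)²/21.30 + (7−8.41)²/8.41 + (22−20.59)²/20.59 + (14−11.89)²/11.89 + (27−29.11)²/29.11 = 0.9397
df = 2

test statistic = 0.940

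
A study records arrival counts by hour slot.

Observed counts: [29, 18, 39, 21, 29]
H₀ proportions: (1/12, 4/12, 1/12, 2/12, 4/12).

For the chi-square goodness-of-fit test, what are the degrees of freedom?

degrees of freedom = 4

df = k − 1 = 5 − 1 = 4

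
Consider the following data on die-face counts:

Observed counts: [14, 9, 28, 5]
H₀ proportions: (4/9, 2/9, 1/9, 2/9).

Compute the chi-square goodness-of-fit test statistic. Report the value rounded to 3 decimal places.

n = 56; E_i = n·p_i = [24.89, 12.44, 6.22, 12.44]
χ² = (14−24.89)²/24.89 + (9−12.44)²/12.44 + (28−6.22)²/6.22 + (5−12.44)²/12.44 = 86.3929
df = 3

test statistic = 86.393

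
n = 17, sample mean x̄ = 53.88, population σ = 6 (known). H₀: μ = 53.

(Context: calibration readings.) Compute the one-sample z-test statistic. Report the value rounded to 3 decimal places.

SE = σ/√n = 6/√17 = 1.4552
z = (x̄−μ₀)/SE = (53.88−53)/1.4552 = 0.6047

test statistic = 0.605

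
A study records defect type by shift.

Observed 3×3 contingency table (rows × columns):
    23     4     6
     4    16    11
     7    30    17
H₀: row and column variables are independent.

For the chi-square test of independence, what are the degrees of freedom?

degrees of freedom = 4

df = (r−1)(c−1) = (3−1)·(3−1) = 4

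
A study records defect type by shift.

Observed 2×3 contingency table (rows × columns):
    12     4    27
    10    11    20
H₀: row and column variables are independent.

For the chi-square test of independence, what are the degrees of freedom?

df = (r−1)(c−1) = (2−1)·(3−1) = 2

degrees of freedom = 2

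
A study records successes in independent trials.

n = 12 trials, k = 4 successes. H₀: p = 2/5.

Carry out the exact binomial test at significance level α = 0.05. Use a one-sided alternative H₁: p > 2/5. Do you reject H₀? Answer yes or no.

Exact binomial: n=12, k=4, p₀=2/5=0.4000
P(X≥4) from Σ C(n,i)·p₀^i·(1−p₀)^(n−i)
p-value (one-sided, H₁ greater) = 0.77466
At α=0.05: p ≥ α → fail to reject H₀

reject H₀: no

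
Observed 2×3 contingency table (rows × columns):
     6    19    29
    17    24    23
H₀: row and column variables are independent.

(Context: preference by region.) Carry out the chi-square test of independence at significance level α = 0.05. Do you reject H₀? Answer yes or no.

reject H₀: no

Row totals [54, 64], col totals [23, 43, 52], n=118
χ² = (6−10.53)²/10.53 + (19−19.68)²/19.68 + (29−23.80)²/23.80 + (17−12.47)²/12.47 + (24−23.32)²/23.32 + (23−28.20)²/28.20 = 5.7283
df = 2
p-value (upper-tail) = 0.05703
At α=0.05: p ≥ α → fail to reject H₀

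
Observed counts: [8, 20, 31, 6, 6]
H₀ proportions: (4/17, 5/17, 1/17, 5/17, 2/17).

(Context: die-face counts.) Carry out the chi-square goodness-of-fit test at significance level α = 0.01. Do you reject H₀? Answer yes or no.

reject H₀: yes

n = 71; E_i = n·p_i = [16.71, 20.88, 4.18, 20.88, 8.35]
χ² = (8−16.71)²/16.71 + (20−20.88)²/20.88 + (31−4.18)²/4.18 + (6−20.88)²/20.88 + (6−8.35)²/8.35 = 188.1183
df = 4
p-value (upper-tail) = 0.00000
At α=0.01: p < α → reject H₀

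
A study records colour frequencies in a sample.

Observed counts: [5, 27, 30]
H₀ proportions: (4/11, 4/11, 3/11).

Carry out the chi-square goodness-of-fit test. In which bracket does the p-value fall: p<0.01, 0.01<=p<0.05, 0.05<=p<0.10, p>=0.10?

n = 62; E_i = n·p_i = [22.55, 22.55, 16.91]
χ² = (5−22.55)²/22.55 + (27−22.55)²/22.55 + (30−16.91)²/16.91 = 24.6694
df = 2
p-value (upper-tail) = 0.00000
→ bracket: p<0.01

p-value bracket: p<0.01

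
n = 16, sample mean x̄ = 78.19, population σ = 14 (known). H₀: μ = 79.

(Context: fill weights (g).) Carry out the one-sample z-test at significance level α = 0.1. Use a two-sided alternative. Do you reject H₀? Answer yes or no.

SE = σ/√n = 14/√16 = 3.5000
z = (x̄−μ₀)/SE = (78.19−79)/3.5000 = -0.2314
p-value (two-sided) = 0.81698
At α=0.1: p ≥ α → fail to reject H₀

reject H₀: no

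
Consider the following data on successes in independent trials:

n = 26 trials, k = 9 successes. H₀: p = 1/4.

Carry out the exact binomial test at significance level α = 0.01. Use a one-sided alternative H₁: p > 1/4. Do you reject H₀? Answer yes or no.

reject H₀: no

Exact binomial: n=26, k=9, p₀=1/4=0.2500
P(X≥9) from Σ C(n,i)·p₀^i·(1−p₀)^(n−i)
p-value (one-sided, H₁ greater) = 0.18045
At α=0.01: p ≥ α → fail to reject H₀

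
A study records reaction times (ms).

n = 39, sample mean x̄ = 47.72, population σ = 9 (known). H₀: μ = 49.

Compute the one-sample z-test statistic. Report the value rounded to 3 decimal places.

SE = σ/√n = 9/√39 = 1.4412
z = (x̄−μ₀)/SE = (47.72−49)/1.4412 = -0.8882

test statistic = -0.888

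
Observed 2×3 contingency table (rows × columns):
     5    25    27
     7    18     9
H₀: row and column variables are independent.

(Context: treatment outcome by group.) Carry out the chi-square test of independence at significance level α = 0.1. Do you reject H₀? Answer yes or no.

reject H₀: yes

Row totals [57, 34], col totals [12, 43, 36], n=91
χ² = (5−7.52)²/7.52 + (25−26.93)²/26.93 + (27−22.55)²/22.55 + (7−4.48)²/4.48 + (18−16.07)²/16.07 + (9−13.45)²/13.45 = 4.9777
df = 2
p-value (upper-tail) = 0.08301
At α=0.1: p < α → reject H₀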